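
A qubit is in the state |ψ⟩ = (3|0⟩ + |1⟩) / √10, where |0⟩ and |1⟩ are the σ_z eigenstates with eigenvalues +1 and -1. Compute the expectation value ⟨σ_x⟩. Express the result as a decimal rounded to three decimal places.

0.600

⟨σ_x⟩ = 2 Re(a* b)/(|a|²+|b|²) with a = 3, b = 1.
a* b = 3, so ⟨σ_x⟩ = 6/10.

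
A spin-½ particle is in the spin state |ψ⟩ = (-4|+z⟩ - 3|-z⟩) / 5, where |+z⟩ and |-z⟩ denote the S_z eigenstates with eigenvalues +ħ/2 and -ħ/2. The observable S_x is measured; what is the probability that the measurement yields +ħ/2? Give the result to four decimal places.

|+x⟩ = (|+z⟩ + |-z⟩)/√2, so ⟨+x|ψ⟩ = (-7) / (√2·5).
P = |-7|² / 50 = 49/50.

0.9800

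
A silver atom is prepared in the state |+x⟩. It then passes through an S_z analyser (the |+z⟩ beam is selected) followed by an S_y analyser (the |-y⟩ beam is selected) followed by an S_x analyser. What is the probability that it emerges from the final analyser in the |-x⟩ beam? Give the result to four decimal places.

0.1250

First analyser (S_z): from |+x⟩, P(|+z⟩) = 1/2.
After stage 1 the state is |+z⟩; P(|-y⟩) = |⟨-y|+z⟩|² = 1/2.
After stage 2 the state is |-y⟩; P(|-x⟩) = |⟨-x|-y⟩|² = 1/2.
Joint probability = 1/2 × 1/2 × 1/2 = 0.1250.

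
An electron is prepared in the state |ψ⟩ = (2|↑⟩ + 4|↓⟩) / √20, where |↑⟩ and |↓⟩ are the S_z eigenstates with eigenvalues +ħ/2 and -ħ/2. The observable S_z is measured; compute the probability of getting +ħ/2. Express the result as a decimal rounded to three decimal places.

The +ħ/2 outcome corresponds to |↑⟩. Its amplitude in |ψ⟩ is 2/√20.
P = |2|² / 20 = 4/20.

0.200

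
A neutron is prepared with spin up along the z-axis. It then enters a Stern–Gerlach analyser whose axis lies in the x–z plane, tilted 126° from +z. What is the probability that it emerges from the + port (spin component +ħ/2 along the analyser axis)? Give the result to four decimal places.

0.2061

For spin-½, the probability of finding spin-up along an axis at angle θ to the initial spin direction is cos²(θ/2); spin-down is sin²(θ/2).
θ = 126°, so P = cos²(63°) ≈ 0.2061.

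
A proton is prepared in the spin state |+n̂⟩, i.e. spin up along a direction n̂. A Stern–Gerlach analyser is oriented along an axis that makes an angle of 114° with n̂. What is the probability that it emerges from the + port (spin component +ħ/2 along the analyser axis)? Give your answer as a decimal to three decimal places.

0.297

For spin-½, the probability of finding spin-up along an axis at angle θ to the initial spin direction is cos²(θ/2); spin-down is sin²(θ/2).
θ = 114°, so P = cos²(57°) ≈ 0.297.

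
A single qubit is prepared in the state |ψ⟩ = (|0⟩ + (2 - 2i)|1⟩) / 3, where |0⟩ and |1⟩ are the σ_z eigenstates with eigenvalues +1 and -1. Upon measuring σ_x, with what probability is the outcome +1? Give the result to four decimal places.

0.7222

|+x⟩ = (|0⟩ + |1⟩)/√2, so ⟨+x|ψ⟩ = (3 - 2i) / (√2·3).
P = |3 - 2i|² / 18 = 13/18.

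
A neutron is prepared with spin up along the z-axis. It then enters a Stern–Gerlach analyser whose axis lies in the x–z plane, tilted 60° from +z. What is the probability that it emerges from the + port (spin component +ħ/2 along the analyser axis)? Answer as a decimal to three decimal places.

0.750

For spin-½, the probability of finding spin-up along an axis at angle θ to the initial spin direction is cos²(θ/2); spin-down is sin²(θ/2).
θ = 60°, so P = cos²(30°) ≈ 0.750.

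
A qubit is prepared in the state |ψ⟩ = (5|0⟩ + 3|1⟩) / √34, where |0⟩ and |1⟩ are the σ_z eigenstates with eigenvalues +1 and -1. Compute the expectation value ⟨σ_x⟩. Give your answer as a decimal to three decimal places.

0.882

⟨σ_x⟩ = 2 Re(a* b)/(|a|²+|b|²) with a = 5, b = 3.
a* b = 15, so ⟨σ_x⟩ = 30/34.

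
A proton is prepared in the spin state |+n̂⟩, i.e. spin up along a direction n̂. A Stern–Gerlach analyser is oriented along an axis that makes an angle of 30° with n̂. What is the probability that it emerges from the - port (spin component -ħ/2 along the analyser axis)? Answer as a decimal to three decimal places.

For spin-½, the probability of finding spin-up along an axis at angle θ to the initial spin direction is cos²(θ/2); spin-down is sin²(θ/2).
θ = 30°, so P = sin²(15°) ≈ 0.067.

0.067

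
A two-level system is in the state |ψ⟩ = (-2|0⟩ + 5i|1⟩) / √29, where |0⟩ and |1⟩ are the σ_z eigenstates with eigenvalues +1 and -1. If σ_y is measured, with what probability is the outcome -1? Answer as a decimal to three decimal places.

|-y⟩ = (|0⟩ - i|1⟩)/√2, so ⟨-y|ψ⟩ = (-7) / (√2·√29).
P = |-7|² / 58 = 49/58.

0.845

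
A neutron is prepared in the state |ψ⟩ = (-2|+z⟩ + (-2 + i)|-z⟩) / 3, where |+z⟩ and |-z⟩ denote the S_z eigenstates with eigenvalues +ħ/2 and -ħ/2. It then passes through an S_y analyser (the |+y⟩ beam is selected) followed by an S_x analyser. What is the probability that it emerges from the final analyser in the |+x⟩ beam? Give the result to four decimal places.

0.1389

First analyser (S_y): P(|+y⟩) = |⟨+y|ψ⟩|² = 5/18.
After stage 1 the state is |+y⟩; P(|+x⟩) = |⟨+x|+y⟩|² = 1/2.
Joint probability = 5/18 × 1/2 = 0.1389.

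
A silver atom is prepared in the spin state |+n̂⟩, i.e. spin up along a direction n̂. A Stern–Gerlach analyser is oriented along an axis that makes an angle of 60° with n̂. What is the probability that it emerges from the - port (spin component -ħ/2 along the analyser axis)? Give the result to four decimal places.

For spin-½, the probability of finding spin-up along an axis at angle θ to the initial spin direction is cos²(θ/2); spin-down is sin²(θ/2).
θ = 60°, so P = sin²(30°) ≈ 0.2500.

0.2500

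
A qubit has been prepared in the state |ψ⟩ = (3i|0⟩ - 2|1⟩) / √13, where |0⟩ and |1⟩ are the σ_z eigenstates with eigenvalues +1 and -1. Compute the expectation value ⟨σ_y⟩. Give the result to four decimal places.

⟨σ_y⟩ = 2 Im(a* b)/(|a|²+|b|²) with a = 3i, b = -2.
a* b = 6i, so ⟨σ_y⟩ = 12/13.

0.9231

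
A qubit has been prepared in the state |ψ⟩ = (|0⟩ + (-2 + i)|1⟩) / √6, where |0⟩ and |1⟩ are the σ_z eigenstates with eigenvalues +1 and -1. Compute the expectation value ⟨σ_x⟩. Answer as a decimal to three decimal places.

⟨σ_x⟩ = 2 Re(a* b)/(|a|²+|b|²) with a = 1, b = (-2 + i).
a* b = (-2 + i), so ⟨σ_x⟩ = -4/6.

-0.667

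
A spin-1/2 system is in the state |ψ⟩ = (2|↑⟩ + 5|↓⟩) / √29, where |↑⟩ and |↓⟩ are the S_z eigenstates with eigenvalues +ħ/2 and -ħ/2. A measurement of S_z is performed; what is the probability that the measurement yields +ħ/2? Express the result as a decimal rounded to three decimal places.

0.138

The +ħ/2 outcome corresponds to |↑⟩. Its amplitude in |ψ⟩ is 2/√29.
P = |2|² / 29 = 4/29.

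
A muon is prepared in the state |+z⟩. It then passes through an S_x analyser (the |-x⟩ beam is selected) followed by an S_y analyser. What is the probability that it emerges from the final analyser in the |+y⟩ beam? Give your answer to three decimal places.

0.250

First analyser (S_x): from |+z⟩, P(|-x⟩) = 1/2.
After stage 1 the state is |-x⟩; P(|+y⟩) = |⟨+y|-x⟩|² = 1/2.
Joint probability = 1/2 × 1/2 = 0.250.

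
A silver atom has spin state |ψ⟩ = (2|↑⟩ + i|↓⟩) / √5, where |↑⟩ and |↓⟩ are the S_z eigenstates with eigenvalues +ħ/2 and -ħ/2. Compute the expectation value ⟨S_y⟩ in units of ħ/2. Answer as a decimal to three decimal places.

⟨σ_y⟩ = 2 Im(a* b)/(|a|²+|b|²) with a = 2, b = i.
a* b = 2i, so ⟨σ_y⟩ = 4/5.
⟨S_y⟩ = (ħ/2)·⟨σ_y⟩.

0.800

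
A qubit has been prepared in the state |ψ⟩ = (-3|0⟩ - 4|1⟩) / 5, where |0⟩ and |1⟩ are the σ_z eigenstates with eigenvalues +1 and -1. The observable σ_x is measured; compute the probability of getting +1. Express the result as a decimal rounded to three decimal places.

0.980

|+x⟩ = (|0⟩ + |1⟩)/√2, so ⟨+x|ψ⟩ = (-7) / (√2·5).
P = |-7|² / 50 = 49/50.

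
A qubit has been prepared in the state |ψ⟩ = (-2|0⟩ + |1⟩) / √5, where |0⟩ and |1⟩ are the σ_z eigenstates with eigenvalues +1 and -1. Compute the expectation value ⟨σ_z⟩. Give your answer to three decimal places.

0.600

⟨σ_z⟩ = |a|² - |b|² divided by |a|²+|b|², with a, b the |0⟩, |1⟩ amplitudes.
= (4 - 1)/5 = 3/5.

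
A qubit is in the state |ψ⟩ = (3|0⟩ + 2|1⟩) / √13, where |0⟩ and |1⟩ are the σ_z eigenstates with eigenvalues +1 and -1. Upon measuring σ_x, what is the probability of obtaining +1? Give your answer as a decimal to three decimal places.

|+x⟩ = (|0⟩ + |1⟩)/√2, so ⟨+x|ψ⟩ = (5) / (√2·√13).
P = |5|² / 26 = 25/26.

0.962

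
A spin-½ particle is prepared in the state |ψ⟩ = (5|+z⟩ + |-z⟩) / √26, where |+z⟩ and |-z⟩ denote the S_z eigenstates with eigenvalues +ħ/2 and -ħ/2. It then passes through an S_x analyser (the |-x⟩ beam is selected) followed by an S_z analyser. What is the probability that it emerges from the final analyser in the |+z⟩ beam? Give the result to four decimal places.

First analyser (S_x): P(|-x⟩) = |⟨-x|ψ⟩|² = 16/52.
After stage 1 the state is |-x⟩; P(|+z⟩) = |⟨+z|-x⟩|² = 1/2.
Joint probability = 16/52 × 1/2 = 0.1538.

0.1538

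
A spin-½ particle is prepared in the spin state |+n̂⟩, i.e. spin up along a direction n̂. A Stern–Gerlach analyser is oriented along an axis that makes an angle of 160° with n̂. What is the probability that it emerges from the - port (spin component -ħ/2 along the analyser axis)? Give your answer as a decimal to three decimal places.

0.970

For spin-½, the probability of finding spin-up along an axis at angle θ to the initial spin direction is cos²(θ/2); spin-down is sin²(θ/2).
θ = 160°, so P = sin²(80°) ≈ 0.970.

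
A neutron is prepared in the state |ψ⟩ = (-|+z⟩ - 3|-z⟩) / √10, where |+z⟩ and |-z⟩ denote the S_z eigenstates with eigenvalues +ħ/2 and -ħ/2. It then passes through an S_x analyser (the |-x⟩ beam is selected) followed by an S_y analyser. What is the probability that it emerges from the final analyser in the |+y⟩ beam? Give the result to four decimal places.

First analyser (S_x): P(|-x⟩) = |⟨-x|ψ⟩|² = 4/20.
After stage 1 the state is |-x⟩; P(|+y⟩) = |⟨+y|-x⟩|² = 1/2.
Joint probability = 4/20 × 1/2 = 0.1000.

0.1000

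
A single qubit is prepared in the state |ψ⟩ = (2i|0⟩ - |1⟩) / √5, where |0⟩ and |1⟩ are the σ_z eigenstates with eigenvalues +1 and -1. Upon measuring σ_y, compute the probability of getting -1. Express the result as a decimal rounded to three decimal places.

|-y⟩ = (|0⟩ - i|1⟩)/√2, so ⟨-y|ψ⟩ = (i) / (√2·√5).
P = |i|² / 10 = 1/10.

0.100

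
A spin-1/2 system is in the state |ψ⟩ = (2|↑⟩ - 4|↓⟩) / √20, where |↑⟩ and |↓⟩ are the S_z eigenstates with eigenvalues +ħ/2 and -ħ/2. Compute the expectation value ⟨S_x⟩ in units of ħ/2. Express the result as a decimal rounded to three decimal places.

-0.800

⟨σ_x⟩ = 2 Re(a* b)/(|a|²+|b|²) with a = 2, b = -4.
a* b = -8, so ⟨σ_x⟩ = -16/20.
⟨S_x⟩ = (ħ/2)·⟨σ_x⟩.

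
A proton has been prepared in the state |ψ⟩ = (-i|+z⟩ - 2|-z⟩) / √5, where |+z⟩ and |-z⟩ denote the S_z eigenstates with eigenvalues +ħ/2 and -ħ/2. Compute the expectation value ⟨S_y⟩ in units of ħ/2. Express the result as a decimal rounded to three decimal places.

-0.800

⟨σ_y⟩ = 2 Im(a* b)/(|a|²+|b|²) with a = -i, b = -2.
a* b = -2i, so ⟨σ_y⟩ = -4/5.
⟨S_y⟩ = (ħ/2)·⟨σ_y⟩.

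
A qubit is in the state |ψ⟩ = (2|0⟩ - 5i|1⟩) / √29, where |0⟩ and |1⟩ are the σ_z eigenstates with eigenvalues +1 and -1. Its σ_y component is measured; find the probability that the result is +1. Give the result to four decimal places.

0.1552

|+y⟩ = (|0⟩ + i|1⟩)/√2, so ⟨+y|ψ⟩ = (-3) / (√2·√29).
P = |-3|² / 58 = 9/58.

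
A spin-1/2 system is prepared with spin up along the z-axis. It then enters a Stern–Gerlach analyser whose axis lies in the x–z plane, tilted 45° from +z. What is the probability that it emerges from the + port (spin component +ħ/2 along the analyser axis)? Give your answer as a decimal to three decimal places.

0.854

For spin-½, the probability of finding spin-up along an axis at angle θ to the initial spin direction is cos²(θ/2); spin-down is sin²(θ/2).
θ = 45°, so P = cos²(22.5°) ≈ 0.854.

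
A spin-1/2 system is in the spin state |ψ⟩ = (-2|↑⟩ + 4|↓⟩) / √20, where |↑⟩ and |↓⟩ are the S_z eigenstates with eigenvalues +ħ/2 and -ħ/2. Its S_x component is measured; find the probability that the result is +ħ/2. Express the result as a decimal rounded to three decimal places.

0.100

|+x⟩ = (|↑⟩ + |↓⟩)/√2, so ⟨+x|ψ⟩ = (2) / (√2·√20).
P = |2|² / 40 = 4/40.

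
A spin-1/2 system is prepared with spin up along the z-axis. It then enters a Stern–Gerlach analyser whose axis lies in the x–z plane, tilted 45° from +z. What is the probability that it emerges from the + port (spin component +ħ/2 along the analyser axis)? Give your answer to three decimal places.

0.854

For spin-½, the probability of finding spin-up along an axis at angle θ to the initial spin direction is cos²(θ/2); spin-down is sin²(θ/2).
θ = 45°, so P = cos²(22.5°) ≈ 0.854.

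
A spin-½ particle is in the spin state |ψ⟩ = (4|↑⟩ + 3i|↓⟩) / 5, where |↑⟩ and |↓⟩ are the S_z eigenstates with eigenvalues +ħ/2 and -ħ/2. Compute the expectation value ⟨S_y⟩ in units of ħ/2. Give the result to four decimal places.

⟨σ_y⟩ = 2 Im(a* b)/(|a|²+|b|²) with a = 4, b = 3i.
a* b = 12i, so ⟨σ_y⟩ = 24/25.
⟨S_y⟩ = (ħ/2)·⟨σ_y⟩.

0.9600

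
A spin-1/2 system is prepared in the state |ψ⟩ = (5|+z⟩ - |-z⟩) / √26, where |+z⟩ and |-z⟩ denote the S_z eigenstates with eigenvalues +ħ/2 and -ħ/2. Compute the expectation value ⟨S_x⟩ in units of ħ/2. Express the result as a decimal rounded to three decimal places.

⟨σ_x⟩ = 2 Re(a* b)/(|a|²+|b|²) with a = 5, b = -1.
a* b = -5, so ⟨σ_x⟩ = -10/26.
⟨S_x⟩ = (ħ/2)·⟨σ_x⟩.

-0.385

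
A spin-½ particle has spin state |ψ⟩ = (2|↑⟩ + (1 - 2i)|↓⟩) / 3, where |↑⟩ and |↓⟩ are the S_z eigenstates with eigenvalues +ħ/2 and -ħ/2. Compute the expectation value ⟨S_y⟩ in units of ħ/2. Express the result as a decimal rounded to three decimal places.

⟨σ_y⟩ = 2 Im(a* b)/(|a|²+|b|²) with a = 2, b = (1 - 2i).
a* b = (2 - 4i), so ⟨σ_y⟩ = -8/9.
⟨S_y⟩ = (ħ/2)·⟨σ_y⟩.

-0.889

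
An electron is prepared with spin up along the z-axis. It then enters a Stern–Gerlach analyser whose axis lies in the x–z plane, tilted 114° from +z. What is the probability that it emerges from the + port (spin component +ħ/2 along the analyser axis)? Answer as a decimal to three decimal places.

0.297

For spin-½, the probability of finding spin-up along an axis at angle θ to the initial spin direction is cos²(θ/2); spin-down is sin²(θ/2).
θ = 114°, so P = cos²(57°) ≈ 0.297.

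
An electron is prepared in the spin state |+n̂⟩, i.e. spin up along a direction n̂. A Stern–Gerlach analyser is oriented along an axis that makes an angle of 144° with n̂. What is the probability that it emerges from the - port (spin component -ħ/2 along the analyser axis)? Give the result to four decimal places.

For spin-½, the probability of finding spin-up along an axis at angle θ to the initial spin direction is cos²(θ/2); spin-down is sin²(θ/2).
θ = 144°, so P = sin²(72°) ≈ 0.9045.

0.9045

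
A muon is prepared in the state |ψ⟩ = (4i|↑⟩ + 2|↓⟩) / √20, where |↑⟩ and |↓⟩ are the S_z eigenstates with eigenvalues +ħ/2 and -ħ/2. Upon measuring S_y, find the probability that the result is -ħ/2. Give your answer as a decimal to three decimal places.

|-y⟩ = (|↑⟩ - i|↓⟩)/√2, so ⟨-y|ψ⟩ = (6i) / (√2·√20).
P = |6i|² / 40 = 36/40.

0.900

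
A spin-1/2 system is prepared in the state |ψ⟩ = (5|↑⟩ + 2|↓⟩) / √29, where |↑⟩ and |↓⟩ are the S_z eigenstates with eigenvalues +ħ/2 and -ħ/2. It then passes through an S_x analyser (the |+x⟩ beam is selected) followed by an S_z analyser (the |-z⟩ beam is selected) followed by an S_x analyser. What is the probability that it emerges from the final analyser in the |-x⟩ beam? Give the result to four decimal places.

0.2112

First analyser (S_x): P(|+x⟩) = |⟨+x|ψ⟩|² = 49/58.
After stage 1 the state is |+x⟩; P(|-z⟩) = |⟨-z|+x⟩|² = 1/2.
After stage 2 the state is |-z⟩; P(|-x⟩) = |⟨-x|-z⟩|² = 1/2.
Joint probability = 49/58 × 1/2 × 1/2 = 0.2112.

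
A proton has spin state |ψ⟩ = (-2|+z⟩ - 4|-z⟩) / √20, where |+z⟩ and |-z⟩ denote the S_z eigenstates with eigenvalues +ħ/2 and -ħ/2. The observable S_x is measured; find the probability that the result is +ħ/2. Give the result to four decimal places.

0.9000

|+x⟩ = (|+z⟩ + |-z⟩)/√2, so ⟨+x|ψ⟩ = (-6) / (√2·√20).
P = |-6|² / 40 = 36/40.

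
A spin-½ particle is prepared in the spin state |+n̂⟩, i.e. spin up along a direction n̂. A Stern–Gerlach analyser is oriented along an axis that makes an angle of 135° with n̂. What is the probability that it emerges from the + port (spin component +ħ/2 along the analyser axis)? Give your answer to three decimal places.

0.146

For spin-½, the probability of finding spin-up along an axis at angle θ to the initial spin direction is cos²(θ/2); spin-down is sin²(θ/2).
θ = 135°, so P = cos²(67.5°) ≈ 0.146.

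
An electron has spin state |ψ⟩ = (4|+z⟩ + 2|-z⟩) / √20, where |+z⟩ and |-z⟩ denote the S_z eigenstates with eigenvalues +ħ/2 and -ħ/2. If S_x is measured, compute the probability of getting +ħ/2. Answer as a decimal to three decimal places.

0.900

|+x⟩ = (|+z⟩ + |-z⟩)/√2, so ⟨+x|ψ⟩ = (6) / (√2·√20).
P = |6|² / 40 = 36/40.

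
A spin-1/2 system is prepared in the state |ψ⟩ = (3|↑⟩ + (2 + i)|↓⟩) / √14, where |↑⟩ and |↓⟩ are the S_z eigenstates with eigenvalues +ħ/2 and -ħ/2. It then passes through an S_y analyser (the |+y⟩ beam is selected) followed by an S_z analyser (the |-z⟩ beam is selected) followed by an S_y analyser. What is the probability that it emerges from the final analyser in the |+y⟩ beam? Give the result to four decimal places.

0.1786

First analyser (S_y): P(|+y⟩) = |⟨+y|ψ⟩|² = 20/28.
After stage 1 the state is |+y⟩; P(|-z⟩) = |⟨-z|+y⟩|² = 1/2.
After stage 2 the state is |-z⟩; P(|+y⟩) = |⟨+y|-z⟩|² = 1/2.
Joint probability = 20/28 × 1/2 × 1/2 = 0.1786.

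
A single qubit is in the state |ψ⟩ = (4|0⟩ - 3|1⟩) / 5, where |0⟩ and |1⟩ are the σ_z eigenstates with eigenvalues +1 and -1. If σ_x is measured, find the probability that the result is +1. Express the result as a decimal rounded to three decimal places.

0.020

|+x⟩ = (|0⟩ + |1⟩)/√2, so ⟨+x|ψ⟩ = (1) / (√2·5).
P = |1|² / 50 = 1/50.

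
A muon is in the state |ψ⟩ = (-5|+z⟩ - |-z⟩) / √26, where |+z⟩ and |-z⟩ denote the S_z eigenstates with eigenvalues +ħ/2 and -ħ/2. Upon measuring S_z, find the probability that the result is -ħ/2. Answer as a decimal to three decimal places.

0.038

The -ħ/2 outcome corresponds to |-z⟩. Its amplitude in |ψ⟩ is -1/√26.
P = |-1|² / 26 = 1/26.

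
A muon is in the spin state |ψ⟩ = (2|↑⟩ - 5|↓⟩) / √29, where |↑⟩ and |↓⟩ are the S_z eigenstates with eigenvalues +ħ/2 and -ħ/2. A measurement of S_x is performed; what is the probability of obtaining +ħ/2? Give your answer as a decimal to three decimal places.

|+x⟩ = (|↑⟩ + |↓⟩)/√2, so ⟨+x|ψ⟩ = (-3) / (√2·√29).
P = |-3|² / 58 = 9/58.

0.155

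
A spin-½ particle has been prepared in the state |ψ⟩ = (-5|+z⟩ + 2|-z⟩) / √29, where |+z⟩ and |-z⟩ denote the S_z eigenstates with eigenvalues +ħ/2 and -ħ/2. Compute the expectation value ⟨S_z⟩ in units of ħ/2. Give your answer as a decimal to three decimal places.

0.724

⟨σ_z⟩ = |a|² - |b|² divided by |a|²+|b|², with a, b the |+z⟩, |-z⟩ amplitudes.
= (25 - 4)/29 = 21/29.
⟨S_z⟩ = (ħ/2)·⟨σ_z⟩.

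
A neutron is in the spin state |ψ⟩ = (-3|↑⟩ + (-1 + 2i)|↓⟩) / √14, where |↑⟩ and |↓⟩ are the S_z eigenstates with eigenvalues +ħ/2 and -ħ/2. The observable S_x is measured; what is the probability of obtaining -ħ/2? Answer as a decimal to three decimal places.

|-x⟩ = (|↑⟩ - |↓⟩)/√2, so ⟨-x|ψ⟩ = (-2 - 2i) / (√2·√14).
P = |-2 - 2i|² / 28 = 8/28.

0.286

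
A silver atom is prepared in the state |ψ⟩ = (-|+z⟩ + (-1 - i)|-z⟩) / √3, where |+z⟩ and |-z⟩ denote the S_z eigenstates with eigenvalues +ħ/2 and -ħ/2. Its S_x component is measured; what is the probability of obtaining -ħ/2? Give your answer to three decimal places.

|-x⟩ = (|+z⟩ - |-z⟩)/√2, so ⟨-x|ψ⟩ = (i) / (√2·√3).
P = |i|² / 6 = 1/6.

0.167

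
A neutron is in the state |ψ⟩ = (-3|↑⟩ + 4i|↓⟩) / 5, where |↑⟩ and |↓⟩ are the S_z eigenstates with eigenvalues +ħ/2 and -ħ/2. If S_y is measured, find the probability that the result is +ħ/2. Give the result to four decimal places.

0.0200

|+y⟩ = (|↑⟩ + i|↓⟩)/√2, so ⟨+y|ψ⟩ = (1) / (√2·5).
P = |1|² / 50 = 1/50.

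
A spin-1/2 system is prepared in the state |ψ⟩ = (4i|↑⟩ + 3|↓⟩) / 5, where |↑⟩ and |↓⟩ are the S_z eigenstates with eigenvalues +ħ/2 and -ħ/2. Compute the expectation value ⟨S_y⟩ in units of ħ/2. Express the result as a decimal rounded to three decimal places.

⟨σ_y⟩ = 2 Im(a* b)/(|a|²+|b|²) with a = 4i, b = 3.
a* b = -12i, so ⟨σ_y⟩ = -24/25.
⟨S_y⟩ = (ħ/2)·⟨σ_y⟩.

-0.960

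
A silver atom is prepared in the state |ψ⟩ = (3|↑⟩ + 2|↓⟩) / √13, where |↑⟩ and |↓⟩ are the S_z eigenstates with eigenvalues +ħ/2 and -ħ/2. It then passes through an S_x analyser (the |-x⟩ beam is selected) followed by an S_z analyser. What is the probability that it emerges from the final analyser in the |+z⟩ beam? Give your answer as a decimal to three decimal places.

First analyser (S_x): P(|-x⟩) = |⟨-x|ψ⟩|² = 1/26.
After stage 1 the state is |-x⟩; P(|+z⟩) = |⟨+z|-x⟩|² = 1/2.
Joint probability = 1/26 × 1/2 = 0.019.

0.019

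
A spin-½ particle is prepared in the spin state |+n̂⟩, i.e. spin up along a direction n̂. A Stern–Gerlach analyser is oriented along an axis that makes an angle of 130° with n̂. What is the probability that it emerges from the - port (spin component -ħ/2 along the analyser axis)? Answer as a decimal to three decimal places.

For spin-½, the probability of finding spin-up along an axis at angle θ to the initial spin direction is cos²(θ/2); spin-down is sin²(θ/2).
θ = 130°, so P = sin²(65°) ≈ 0.821.

0.821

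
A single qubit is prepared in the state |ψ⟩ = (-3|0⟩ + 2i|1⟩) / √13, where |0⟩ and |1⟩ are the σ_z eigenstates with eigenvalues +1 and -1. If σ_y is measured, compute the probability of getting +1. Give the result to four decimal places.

|+y⟩ = (|0⟩ + i|1⟩)/√2, so ⟨+y|ψ⟩ = (-1) / (√2·√13).
P = |-1|² / 26 = 1/26.

0.0385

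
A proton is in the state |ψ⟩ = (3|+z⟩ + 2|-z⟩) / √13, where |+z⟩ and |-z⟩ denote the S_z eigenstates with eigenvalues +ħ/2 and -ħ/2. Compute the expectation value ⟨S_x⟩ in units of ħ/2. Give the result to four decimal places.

⟨σ_x⟩ = 2 Re(a* b)/(|a|²+|b|²) with a = 3, b = 2.
a* b = 6, so ⟨σ_x⟩ = 12/13.
⟨S_x⟩ = (ħ/2)·⟨σ_x⟩.

0.9231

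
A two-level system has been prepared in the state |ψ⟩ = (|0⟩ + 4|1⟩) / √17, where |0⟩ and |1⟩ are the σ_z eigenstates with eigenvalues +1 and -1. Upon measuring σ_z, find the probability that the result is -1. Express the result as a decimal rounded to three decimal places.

The -1 outcome corresponds to |1⟩. Its amplitude in |ψ⟩ is 4/√17.
P = |4|² / 17 = 16/17.

0.941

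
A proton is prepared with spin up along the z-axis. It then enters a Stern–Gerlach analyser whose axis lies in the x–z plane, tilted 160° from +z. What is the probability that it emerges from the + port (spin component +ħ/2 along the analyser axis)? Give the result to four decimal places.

For spin-½, the probability of finding spin-up along an axis at angle θ to the initial spin direction is cos²(θ/2); spin-down is sin²(θ/2).
θ = 160°, so P = cos²(80°) ≈ 0.0302.

0.0302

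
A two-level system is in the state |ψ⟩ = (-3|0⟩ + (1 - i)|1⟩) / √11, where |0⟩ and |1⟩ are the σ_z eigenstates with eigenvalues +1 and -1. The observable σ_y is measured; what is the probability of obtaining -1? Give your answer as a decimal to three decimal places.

|-y⟩ = (|0⟩ - i|1⟩)/√2, so ⟨-y|ψ⟩ = (-2 + i) / (√2·√11).
P = |-2 + i|² / 22 = 5/22.

0.227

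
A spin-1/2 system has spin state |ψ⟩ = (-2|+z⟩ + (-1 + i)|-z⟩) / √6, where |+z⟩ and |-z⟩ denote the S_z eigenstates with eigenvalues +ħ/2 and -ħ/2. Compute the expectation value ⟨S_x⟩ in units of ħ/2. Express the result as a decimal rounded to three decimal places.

0.667

⟨σ_x⟩ = 2 Re(a* b)/(|a|²+|b|²) with a = -2, b = (-1 + i).
a* b = (2 - 2i), so ⟨σ_x⟩ = 4/6.
⟨S_x⟩ = (ħ/2)·⟨σ_x⟩.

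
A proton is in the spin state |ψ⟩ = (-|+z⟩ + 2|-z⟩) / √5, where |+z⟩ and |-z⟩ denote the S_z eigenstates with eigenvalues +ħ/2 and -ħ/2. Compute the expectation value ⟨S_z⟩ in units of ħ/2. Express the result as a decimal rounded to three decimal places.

⟨σ_z⟩ = |a|² - |b|² divided by |a|²+|b|², with a, b the |+z⟩, |-z⟩ amplitudes.
= (1 - 4)/5 = -3/5.
⟨S_z⟩ = (ħ/2)·⟨σ_z⟩.

-0.600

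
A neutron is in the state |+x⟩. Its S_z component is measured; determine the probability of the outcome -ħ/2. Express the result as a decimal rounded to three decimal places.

0.500

In the S_z basis, |+x⟩ = (|+z⟩ + |-z⟩)/√2 and |-z⟩ = |-z⟩.
|⟨-z|+x⟩|² = 1/2.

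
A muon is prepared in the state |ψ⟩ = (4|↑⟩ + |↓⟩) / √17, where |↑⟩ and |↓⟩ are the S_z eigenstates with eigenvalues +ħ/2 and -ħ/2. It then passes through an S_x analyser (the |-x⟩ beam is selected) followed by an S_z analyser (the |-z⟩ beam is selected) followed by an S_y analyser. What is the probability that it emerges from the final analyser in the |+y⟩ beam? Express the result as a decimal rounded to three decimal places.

First analyser (S_x): P(|-x⟩) = |⟨-x|ψ⟩|² = 9/34.
After stage 1 the state is |-x⟩; P(|-z⟩) = |⟨-z|-x⟩|² = 1/2.
After stage 2 the state is |-z⟩; P(|+y⟩) = |⟨+y|-z⟩|² = 1/2.
Joint probability = 9/34 × 1/2 × 1/2 = 0.066.

0.066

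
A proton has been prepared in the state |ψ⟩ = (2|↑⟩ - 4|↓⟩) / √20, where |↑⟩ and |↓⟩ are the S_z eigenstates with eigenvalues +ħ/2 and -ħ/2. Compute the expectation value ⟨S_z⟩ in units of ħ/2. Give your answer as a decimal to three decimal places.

⟨σ_z⟩ = |a|² - |b|² divided by |a|²+|b|², with a, b the |↑⟩, |↓⟩ amplitudes.
= (4 - 16)/20 = -12/20.
⟨S_z⟩ = (ħ/2)·⟨σ_z⟩.

-0.600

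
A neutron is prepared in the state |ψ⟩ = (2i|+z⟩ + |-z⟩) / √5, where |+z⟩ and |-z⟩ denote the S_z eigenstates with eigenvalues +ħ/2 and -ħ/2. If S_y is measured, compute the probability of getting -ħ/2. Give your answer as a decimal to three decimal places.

0.900

|-y⟩ = (|+z⟩ - i|-z⟩)/√2, so ⟨-y|ψ⟩ = (3i) / (√2·√5).
P = |3i|² / 10 = 9/10.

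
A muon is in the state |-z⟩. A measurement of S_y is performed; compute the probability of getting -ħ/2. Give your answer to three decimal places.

0.500

In the S_z basis, |-z⟩ = |-z⟩ and |-y⟩ = (|+z⟩ - i|-z⟩)/√2.
|⟨-y|-z⟩|² = 1/2.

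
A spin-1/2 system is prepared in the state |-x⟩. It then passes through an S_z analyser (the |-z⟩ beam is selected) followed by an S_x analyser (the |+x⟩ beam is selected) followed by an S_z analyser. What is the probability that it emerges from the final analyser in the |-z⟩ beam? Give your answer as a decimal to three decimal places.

0.125

First analyser (S_z): from |-x⟩, P(|-z⟩) = 1/2.
After stage 1 the state is |-z⟩; P(|+x⟩) = |⟨+x|-z⟩|² = 1/2.
After stage 2 the state is |+x⟩; P(|-z⟩) = |⟨-z|+x⟩|² = 1/2.
Joint probability = 1/2 × 1/2 × 1/2 = 0.125.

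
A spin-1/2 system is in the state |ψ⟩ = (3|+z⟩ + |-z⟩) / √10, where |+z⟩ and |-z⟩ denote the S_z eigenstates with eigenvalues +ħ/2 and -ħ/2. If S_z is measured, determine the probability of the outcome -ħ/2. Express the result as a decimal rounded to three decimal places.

0.100

The -ħ/2 outcome corresponds to |-z⟩. Its amplitude in |ψ⟩ is 1/√10.
P = |1|² / 10 = 1/10.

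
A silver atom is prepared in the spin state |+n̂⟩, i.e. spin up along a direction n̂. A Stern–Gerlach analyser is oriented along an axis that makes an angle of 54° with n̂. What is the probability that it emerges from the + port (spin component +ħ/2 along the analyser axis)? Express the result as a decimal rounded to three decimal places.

0.794

For spin-½, the probability of finding spin-up along an axis at angle θ to the initial spin direction is cos²(θ/2); spin-down is sin²(θ/2).
θ = 54°, so P = cos²(27°) ≈ 0.794.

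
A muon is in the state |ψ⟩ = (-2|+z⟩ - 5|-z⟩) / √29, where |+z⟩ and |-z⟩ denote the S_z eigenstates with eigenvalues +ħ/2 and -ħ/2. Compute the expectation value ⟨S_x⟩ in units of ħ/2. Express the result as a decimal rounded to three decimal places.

⟨σ_x⟩ = 2 Re(a* b)/(|a|²+|b|²) with a = -2, b = -5.
a* b = 10, so ⟨σ_x⟩ = 20/29.
⟨S_x⟩ = (ħ/2)·⟨σ_x⟩.

0.690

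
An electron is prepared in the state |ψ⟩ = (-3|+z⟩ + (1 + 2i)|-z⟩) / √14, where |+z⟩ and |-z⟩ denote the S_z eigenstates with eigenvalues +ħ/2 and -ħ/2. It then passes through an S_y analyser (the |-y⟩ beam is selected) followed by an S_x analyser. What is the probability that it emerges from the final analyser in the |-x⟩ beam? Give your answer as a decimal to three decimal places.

First analyser (S_y): P(|-y⟩) = |⟨-y|ψ⟩|² = 26/28.
After stage 1 the state is |-y⟩; P(|-x⟩) = |⟨-x|-y⟩|² = 1/2.
Joint probability = 26/28 × 1/2 = 0.464.

0.464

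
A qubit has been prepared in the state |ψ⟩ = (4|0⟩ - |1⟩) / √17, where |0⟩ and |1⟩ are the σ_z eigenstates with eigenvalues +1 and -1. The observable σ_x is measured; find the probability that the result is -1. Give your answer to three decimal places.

|-x⟩ = (|0⟩ - |1⟩)/√2, so ⟨-x|ψ⟩ = (5) / (√2·√17).
P = |5|² / 34 = 25/34.

0.735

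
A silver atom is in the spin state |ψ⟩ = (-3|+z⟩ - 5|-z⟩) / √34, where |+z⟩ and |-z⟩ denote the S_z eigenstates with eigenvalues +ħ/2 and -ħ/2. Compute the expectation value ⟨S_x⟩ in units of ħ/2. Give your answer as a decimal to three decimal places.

0.882

⟨σ_x⟩ = 2 Re(a* b)/(|a|²+|b|²) with a = -3, b = -5.
a* b = 15, so ⟨σ_x⟩ = 30/34.
⟨S_x⟩ = (ħ/2)·⟨σ_x⟩.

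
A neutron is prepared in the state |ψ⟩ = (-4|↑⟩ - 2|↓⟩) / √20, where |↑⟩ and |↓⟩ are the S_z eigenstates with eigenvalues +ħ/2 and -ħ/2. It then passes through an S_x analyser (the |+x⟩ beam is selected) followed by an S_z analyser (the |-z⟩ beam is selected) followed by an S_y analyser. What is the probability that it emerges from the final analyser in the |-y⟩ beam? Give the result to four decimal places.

0.2250

First analyser (S_x): P(|+x⟩) = |⟨+x|ψ⟩|² = 36/40.
After stage 1 the state is |+x⟩; P(|-z⟩) = |⟨-z|+x⟩|² = 1/2.
After stage 2 the state is |-z⟩; P(|-y⟩) = |⟨-y|-z⟩|² = 1/2.
Joint probability = 36/40 × 1/2 × 1/2 = 0.2250.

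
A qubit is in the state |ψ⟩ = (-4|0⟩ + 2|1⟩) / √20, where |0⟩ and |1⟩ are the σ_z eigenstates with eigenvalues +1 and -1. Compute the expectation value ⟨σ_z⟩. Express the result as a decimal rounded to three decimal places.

⟨σ_z⟩ = |a|² - |b|² divided by |a|²+|b|², with a, b the |0⟩, |1⟩ amplitudes.
= (16 - 4)/20 = 12/20.

0.600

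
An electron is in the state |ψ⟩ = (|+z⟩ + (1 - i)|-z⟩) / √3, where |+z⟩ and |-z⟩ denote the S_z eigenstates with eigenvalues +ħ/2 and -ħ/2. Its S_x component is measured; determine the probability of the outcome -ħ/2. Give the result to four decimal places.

0.1667

|-x⟩ = (|+z⟩ - |-z⟩)/√2, so ⟨-x|ψ⟩ = (i) / (√2·√3).
P = |i|² / 6 = 1/6.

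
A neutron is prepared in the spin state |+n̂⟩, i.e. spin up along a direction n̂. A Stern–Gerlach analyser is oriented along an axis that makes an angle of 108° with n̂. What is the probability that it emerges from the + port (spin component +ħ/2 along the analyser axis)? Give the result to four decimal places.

For spin-½, the probability of finding spin-up along an axis at angle θ to the initial spin direction is cos²(θ/2); spin-down is sin²(θ/2).
θ = 108°, so P = cos²(54°) ≈ 0.3455.

0.3455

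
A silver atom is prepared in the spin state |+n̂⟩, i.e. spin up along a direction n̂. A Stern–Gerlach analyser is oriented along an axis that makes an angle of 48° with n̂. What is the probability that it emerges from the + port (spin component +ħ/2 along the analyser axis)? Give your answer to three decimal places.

0.835

For spin-½, the probability of finding spin-up along an axis at angle θ to the initial spin direction is cos²(θ/2); spin-down is sin²(θ/2).
θ = 48°, so P = cos²(24°) ≈ 0.835.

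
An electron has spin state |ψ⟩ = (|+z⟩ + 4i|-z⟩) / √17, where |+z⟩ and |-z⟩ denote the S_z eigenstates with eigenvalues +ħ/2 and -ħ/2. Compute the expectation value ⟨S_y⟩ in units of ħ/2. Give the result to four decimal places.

0.4706

⟨σ_y⟩ = 2 Im(a* b)/(|a|²+|b|²) with a = 1, b = 4i.
a* b = 4i, so ⟨σ_y⟩ = 8/17.
⟨S_y⟩ = (ħ/2)·⟨σ_y⟩.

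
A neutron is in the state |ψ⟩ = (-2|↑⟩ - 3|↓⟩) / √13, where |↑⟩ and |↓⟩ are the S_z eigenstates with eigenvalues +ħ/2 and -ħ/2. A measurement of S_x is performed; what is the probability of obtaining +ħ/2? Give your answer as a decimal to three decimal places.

|+x⟩ = (|↑⟩ + |↓⟩)/√2, so ⟨+x|ψ⟩ = (-5) / (√2·√13).
P = |-5|² / 26 = 25/26.

0.962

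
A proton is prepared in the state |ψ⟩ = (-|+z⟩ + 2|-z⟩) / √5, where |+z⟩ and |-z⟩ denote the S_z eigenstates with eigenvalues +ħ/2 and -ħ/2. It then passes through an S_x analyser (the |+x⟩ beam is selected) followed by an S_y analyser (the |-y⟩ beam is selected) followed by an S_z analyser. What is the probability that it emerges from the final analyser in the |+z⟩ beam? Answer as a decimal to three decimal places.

First analyser (S_x): P(|+x⟩) = |⟨+x|ψ⟩|² = 1/10.
After stage 1 the state is |+x⟩; P(|-y⟩) = |⟨-y|+x⟩|² = 1/2.
After stage 2 the state is |-y⟩; P(|+z⟩) = |⟨+z|-y⟩|² = 1/2.
Joint probability = 1/10 × 1/2 × 1/2 = 0.025.

0.025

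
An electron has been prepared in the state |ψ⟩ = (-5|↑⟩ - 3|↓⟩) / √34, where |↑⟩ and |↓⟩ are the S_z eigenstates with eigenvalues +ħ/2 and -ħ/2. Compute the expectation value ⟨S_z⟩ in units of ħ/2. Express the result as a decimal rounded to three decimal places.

⟨σ_z⟩ = |a|² - |b|² divided by |a|²+|b|², with a, b the |↑⟩, |↓⟩ amplitudes.
= (25 - 9)/34 = 16/34.
⟨S_z⟩ = (ħ/2)·⟨σ_z⟩.

0.471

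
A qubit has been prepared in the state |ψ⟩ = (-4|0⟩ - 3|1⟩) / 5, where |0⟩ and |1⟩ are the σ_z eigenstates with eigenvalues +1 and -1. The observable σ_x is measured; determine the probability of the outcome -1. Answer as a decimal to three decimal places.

|-x⟩ = (|0⟩ - |1⟩)/√2, so ⟨-x|ψ⟩ = (-1) / (√2·5).
P = |-1|² / 50 = 1/50.

0.020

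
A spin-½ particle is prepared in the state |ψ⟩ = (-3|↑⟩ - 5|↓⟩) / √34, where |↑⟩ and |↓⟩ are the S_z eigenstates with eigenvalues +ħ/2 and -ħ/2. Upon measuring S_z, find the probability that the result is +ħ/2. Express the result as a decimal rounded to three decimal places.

The +ħ/2 outcome corresponds to |↑⟩. Its amplitude in |ψ⟩ is -3/√34.
P = |-3|² / 34 = 9/34.

0.265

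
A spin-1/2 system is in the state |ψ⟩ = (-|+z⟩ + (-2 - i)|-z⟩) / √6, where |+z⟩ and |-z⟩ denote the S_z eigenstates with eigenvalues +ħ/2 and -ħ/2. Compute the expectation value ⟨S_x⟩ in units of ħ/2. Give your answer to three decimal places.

⟨σ_x⟩ = 2 Re(a* b)/(|a|²+|b|²) with a = -1, b = (-2 - i).
a* b = (2 + i), so ⟨σ_x⟩ = 4/6.
⟨S_x⟩ = (ħ/2)·⟨σ_x⟩.

0.667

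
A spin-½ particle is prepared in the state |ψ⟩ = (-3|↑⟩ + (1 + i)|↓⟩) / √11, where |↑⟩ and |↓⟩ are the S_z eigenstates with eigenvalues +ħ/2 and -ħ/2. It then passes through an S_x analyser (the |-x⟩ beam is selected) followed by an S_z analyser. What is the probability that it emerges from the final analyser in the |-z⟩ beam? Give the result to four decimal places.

0.3864

First analyser (S_x): P(|-x⟩) = |⟨-x|ψ⟩|² = 17/22.
After stage 1 the state is |-x⟩; P(|-z⟩) = |⟨-z|-x⟩|² = 1/2.
Joint probability = 17/22 × 1/2 = 0.3864.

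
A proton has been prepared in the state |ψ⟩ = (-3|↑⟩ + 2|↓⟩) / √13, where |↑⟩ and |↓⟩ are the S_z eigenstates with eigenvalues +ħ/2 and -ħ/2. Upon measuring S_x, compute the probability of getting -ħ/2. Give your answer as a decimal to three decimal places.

0.962

|-x⟩ = (|↑⟩ - |↓⟩)/√2, so ⟨-x|ψ⟩ = (-5) / (√2·√13).
P = |-5|² / 26 = 25/26.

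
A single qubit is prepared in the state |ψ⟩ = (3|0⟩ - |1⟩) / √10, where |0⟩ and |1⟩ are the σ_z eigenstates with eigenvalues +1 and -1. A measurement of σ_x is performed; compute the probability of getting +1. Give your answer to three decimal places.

0.200

|+x⟩ = (|0⟩ + |1⟩)/√2, so ⟨+x|ψ⟩ = (2) / (√2·√10).
P = |2|² / 20 = 4/20.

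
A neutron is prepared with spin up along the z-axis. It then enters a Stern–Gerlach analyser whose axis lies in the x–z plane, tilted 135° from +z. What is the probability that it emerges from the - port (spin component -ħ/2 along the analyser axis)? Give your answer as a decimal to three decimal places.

For spin-½, the probability of finding spin-up along an axis at angle θ to the initial spin direction is cos²(θ/2); spin-down is sin²(θ/2).
θ = 135°, so P = sin²(67.5°) ≈ 0.854.

0.854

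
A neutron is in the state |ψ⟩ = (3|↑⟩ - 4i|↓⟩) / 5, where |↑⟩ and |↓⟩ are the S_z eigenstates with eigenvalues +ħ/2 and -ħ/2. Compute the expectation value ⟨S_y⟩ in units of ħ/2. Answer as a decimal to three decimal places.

-0.960

⟨σ_y⟩ = 2 Im(a* b)/(|a|²+|b|²) with a = 3, b = -4i.
a* b = -12i, so ⟨σ_y⟩ = -24/25.
⟨S_y⟩ = (ħ/2)·⟨σ_y⟩.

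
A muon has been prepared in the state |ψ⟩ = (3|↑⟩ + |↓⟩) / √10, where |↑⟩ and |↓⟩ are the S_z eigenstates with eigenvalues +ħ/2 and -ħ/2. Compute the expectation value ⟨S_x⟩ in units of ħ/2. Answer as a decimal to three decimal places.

⟨σ_x⟩ = 2 Re(a* b)/(|a|²+|b|²) with a = 3, b = 1.
a* b = 3, so ⟨σ_x⟩ = 6/10.
⟨S_x⟩ = (ħ/2)·⟨σ_x⟩.

0.600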